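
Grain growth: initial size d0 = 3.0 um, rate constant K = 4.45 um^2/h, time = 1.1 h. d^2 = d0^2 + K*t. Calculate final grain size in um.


d^2 = 3.0^2 + 4.45*1.1 = 13.895
d = sqrt(13.895) = 3.73 um

3.73


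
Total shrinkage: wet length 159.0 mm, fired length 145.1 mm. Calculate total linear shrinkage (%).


TS = (159.0 - 145.1) / 159.0 * 100 = 8.74%

8.74


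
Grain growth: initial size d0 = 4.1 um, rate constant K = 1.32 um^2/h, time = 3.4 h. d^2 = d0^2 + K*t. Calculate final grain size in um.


d^2 = 4.1^2 + 1.32*3.4 = 21.298
d = sqrt(21.298) = 4.61 um

4.61


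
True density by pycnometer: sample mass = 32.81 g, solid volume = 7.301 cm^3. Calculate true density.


TD = 32.81 / 7.301 = 4.494 g/cm^3

4.494


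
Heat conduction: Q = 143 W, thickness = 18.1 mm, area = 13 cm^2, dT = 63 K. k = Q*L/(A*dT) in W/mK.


k = 143*18.1/1000/(13/10000*63) = 31.6 W/mK

31.6


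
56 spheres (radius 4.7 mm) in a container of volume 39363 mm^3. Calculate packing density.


V_sphere = 4/3*pi*4.7^3 = 434.8928 mm^3
Total V = 56*434.8928 = 24353.9968 mm^3
PD = 24353.9968 / 39363 = 0.619

0.619


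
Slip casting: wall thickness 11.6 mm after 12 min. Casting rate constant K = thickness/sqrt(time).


K = 11.6 / sqrt(12) = 11.6 / 3.4641 = 3.349 mm/min^0.5

3.349


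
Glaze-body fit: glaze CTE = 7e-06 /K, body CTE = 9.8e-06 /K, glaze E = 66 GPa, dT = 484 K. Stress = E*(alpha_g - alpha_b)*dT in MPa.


Stress = 66*1000*(7e-06 - 9.8e-06)*484 = -89.4 MPa

-89.4


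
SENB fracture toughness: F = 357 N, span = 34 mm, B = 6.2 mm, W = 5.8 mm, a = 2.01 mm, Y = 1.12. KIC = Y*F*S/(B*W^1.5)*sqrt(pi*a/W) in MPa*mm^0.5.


KIC = 1.12*357*34/(6.2*5.8^1.5)*sqrt(pi*2.01/5.8) = 163.79

163.79


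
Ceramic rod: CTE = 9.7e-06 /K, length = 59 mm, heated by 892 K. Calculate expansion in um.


dL = 9.7e-06 * 59 * 892 * 1000 = 510.492 um

510.492


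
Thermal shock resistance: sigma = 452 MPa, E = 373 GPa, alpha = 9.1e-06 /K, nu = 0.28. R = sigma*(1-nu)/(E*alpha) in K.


R = 452*(1-0.28)/(373*1000*9.1e-06) = 96 K

96


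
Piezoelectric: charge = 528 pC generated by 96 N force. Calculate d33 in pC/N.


d33 = 528 / 96 = 5.5 pC/N

5.5


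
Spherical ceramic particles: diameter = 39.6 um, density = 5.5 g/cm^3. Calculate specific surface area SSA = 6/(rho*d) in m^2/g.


SSA = 6 / (5.5 * 39.6) = 0.028 m^2/g

0.028


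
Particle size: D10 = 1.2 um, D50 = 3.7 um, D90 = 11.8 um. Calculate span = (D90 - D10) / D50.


Span = (11.8 - 1.2) / 3.7 = 10.6 / 3.7 = 2.865

2.865


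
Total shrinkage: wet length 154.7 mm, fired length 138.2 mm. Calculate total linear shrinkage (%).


TS = (154.7 - 138.2) / 154.7 * 100 = 10.67%

10.67


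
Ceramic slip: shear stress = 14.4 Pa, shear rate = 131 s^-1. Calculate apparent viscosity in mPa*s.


eta = tau/gamma * 1000 = 14.4/131 * 1000 = 109.9 mPa*s

109.9


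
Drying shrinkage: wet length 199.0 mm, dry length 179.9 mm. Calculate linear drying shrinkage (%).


DS = (199.0 - 179.9) / 199.0 * 100 = 9.6%

9.6


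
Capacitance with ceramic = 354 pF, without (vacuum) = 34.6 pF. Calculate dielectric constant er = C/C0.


er = 354 / 34.6 = 10.23

10.23


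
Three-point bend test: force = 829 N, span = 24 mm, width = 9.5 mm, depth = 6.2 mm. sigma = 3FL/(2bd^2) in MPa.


sigma = 3*829*24/(2*9.5*6.2^2) = 81.7 MPa

81.7


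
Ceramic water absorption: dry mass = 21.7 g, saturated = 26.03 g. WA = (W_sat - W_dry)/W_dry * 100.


WA = (26.03 - 21.7) / 21.7 * 100 = 19.95%

19.95


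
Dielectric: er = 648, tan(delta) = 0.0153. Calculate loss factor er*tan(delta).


Loss = 648 * 0.0153 = 9.914

9.914


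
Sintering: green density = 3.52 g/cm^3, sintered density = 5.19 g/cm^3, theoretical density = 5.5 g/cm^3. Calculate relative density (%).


Relative = 5.19 / 5.5 * 100 = 94.4%

94.4


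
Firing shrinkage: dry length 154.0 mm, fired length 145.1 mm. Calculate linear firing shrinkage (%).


FS = (154.0 - 145.1) / 154.0 * 100 = 5.78%

5.78


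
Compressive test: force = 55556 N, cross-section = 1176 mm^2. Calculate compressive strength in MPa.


CS = 55556 / 1176 = 47.2 MPa

47.2


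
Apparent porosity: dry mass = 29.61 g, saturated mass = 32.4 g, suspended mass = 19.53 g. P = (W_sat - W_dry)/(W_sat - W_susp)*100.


P = (32.4 - 29.61) / (32.4 - 19.53) * 100 = 2.79 / 12.87 * 100 = 21.7%

21.7


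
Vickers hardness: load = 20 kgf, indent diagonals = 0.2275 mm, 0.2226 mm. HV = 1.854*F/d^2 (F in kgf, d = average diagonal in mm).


d_avg = (0.2275+0.2226)/2 = 0.22505 mm
HV = 1.854*20/0.22505^2 = 732

732


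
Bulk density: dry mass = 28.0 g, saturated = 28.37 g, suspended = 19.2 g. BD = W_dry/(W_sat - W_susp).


BD = 28.0 / (28.37 - 19.2) = 28.0 / 9.17 = 3.053 g/cm^3

3.053


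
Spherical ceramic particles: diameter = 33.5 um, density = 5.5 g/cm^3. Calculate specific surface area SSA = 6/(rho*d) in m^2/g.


SSA = 6 / (5.5 * 33.5) = 0.033 m^2/g

0.033


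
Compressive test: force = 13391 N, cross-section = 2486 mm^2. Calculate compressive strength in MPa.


CS = 13391 / 2486 = 5.4 MPa

5.4


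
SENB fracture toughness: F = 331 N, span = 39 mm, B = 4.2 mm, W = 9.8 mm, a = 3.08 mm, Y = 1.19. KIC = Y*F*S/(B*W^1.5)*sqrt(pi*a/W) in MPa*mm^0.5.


KIC = 1.19*331*39/(4.2*9.8^1.5)*sqrt(pi*3.08/9.8) = 118.46

118.46


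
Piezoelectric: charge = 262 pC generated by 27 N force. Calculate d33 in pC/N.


d33 = 262 / 27 = 9.7 pC/N

9.7


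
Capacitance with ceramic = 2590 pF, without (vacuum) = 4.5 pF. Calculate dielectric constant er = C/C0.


er = 2590 / 4.5 = 575.56

575.56


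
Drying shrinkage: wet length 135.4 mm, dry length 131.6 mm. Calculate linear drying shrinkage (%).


DS = (135.4 - 131.6) / 135.4 * 100 = 2.81%

2.81


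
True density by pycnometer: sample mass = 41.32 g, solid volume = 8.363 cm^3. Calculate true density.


TD = 41.32 / 8.363 = 4.941 g/cm^3

4.941


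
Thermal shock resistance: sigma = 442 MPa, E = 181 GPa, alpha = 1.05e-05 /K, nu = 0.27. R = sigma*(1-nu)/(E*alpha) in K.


R = 442*(1-0.27)/(181*1000*1.05e-05) = 170 K

170


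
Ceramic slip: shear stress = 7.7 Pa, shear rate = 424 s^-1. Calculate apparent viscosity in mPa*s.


eta = tau/gamma * 1000 = 7.7/424 * 1000 = 18.2 mPa*s

18.2


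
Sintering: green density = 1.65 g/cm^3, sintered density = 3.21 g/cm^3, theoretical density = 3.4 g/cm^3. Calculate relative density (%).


Relative = 3.21 / 3.4 * 100 = 94.4%

94.4


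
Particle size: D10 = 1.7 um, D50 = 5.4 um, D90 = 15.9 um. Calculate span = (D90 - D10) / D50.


Span = (15.9 - 1.7) / 5.4 = 14.2 / 5.4 = 2.63

2.63


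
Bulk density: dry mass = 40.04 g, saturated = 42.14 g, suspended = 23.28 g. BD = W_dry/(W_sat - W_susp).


BD = 40.04 / (42.14 - 23.28) = 40.04 / 18.86 = 2.123 g/cm^3

2.123


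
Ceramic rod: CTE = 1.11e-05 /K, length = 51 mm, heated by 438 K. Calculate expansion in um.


dL = 1.11e-05 * 51 * 438 * 1000 = 247.952 um

247.952


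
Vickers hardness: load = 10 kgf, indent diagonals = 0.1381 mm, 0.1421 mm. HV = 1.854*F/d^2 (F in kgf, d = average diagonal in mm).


d_avg = (0.1381+0.1421)/2 = 0.1401 mm
HV = 1.854*10/0.1401^2 = 945

945


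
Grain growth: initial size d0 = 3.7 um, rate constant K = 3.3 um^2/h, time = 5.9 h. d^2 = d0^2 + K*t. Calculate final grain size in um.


d^2 = 3.7^2 + 3.3*5.9 = 33.16
d = sqrt(33.16) = 5.76 um

5.76


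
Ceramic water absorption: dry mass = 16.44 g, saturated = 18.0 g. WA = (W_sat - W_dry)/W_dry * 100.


WA = (18.0 - 16.44) / 16.44 * 100 = 9.49%

9.49


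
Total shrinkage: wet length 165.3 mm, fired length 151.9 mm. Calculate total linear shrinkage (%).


TS = (165.3 - 151.9) / 165.3 * 100 = 8.11%

8.11


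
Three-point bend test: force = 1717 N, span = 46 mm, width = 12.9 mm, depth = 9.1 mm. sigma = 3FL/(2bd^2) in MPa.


sigma = 3*1717*46/(2*12.9*9.1^2) = 110.9 MPa

110.9


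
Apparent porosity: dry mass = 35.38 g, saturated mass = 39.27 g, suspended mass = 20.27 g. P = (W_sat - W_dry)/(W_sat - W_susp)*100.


P = (39.27 - 35.38) / (39.27 - 20.27) * 100 = 3.89 / 19.0 * 100 = 20.5%

20.5


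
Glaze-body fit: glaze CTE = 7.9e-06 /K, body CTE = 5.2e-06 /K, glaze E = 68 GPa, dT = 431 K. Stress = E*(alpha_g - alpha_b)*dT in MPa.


Stress = 68*1000*(7.9e-06 - 5.2e-06)*431 = 79.1 MPa

79.1


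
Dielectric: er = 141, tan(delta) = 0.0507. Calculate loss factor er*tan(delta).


Loss = 141 * 0.0507 = 7.149

7.149


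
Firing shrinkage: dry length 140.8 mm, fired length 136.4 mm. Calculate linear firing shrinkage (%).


FS = (140.8 - 136.4) / 140.8 * 100 = 3.13%

3.13


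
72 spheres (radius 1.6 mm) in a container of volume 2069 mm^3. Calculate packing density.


V_sphere = 4/3*pi*1.6^3 = 17.1573 mm^3
Total V = 72*17.1573 = 1235.3256 mm^3
PD = 1235.3256 / 2069 = 0.597

0.597


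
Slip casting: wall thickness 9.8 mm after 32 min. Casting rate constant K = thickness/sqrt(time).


K = 9.8 / sqrt(32) = 9.8 / 5.6569 = 1.732 mm/min^0.5

1.732


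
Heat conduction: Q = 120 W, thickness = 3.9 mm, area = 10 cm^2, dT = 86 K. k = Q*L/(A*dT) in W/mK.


k = 120*3.9/1000/(10/10000*86) = 5.44 W/mK

5.44


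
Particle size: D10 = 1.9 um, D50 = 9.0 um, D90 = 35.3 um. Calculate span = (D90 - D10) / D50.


Span = (35.3 - 1.9) / 9.0 = 33.4 / 9.0 = 3.711

3.711


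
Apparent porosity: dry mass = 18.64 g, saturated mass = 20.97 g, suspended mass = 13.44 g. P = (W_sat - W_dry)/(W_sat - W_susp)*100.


P = (20.97 - 18.64) / (20.97 - 13.44) * 100 = 2.33 / 7.53 * 100 = 30.9%

30.9


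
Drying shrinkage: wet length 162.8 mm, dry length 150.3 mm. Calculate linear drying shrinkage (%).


DS = (162.8 - 150.3) / 162.8 * 100 = 7.68%

7.68


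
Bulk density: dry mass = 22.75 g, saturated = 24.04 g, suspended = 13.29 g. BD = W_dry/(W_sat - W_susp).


BD = 22.75 / (24.04 - 13.29) = 22.75 / 10.75 = 2.116 g/cm^3

2.116


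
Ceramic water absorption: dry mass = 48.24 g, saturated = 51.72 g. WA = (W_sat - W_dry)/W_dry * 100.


WA = (51.72 - 48.24) / 48.24 * 100 = 7.21%

7.21


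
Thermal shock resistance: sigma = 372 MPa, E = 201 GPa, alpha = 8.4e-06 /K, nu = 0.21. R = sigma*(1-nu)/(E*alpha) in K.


R = 372*(1-0.21)/(201*1000*8.4e-06) = 174 K

174


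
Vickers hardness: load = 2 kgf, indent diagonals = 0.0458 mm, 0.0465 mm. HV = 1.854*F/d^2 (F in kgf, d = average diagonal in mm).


d_avg = (0.0458+0.0465)/2 = 0.04615 mm
HV = 1.854*2/0.04615^2 = 1741

1741


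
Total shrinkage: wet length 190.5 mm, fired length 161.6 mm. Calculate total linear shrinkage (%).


TS = (190.5 - 161.6) / 190.5 * 100 = 15.17%

15.17


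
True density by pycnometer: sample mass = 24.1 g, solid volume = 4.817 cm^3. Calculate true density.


TD = 24.1 / 4.817 = 5.003 g/cm^3

5.003


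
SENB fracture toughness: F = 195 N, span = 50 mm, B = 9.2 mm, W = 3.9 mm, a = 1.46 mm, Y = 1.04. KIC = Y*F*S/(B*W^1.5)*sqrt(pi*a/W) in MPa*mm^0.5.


KIC = 1.04*195*50/(9.2*3.9^1.5)*sqrt(pi*1.46/3.9) = 155.19

155.19


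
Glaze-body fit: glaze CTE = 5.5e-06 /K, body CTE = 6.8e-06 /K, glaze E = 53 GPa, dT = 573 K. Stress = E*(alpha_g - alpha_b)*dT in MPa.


Stress = 53*1000*(5.5e-06 - 6.8e-06)*573 = -39.5 MPa

-39.5


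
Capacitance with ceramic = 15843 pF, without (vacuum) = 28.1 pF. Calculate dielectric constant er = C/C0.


er = 15843 / 28.1 = 563.81

563.81


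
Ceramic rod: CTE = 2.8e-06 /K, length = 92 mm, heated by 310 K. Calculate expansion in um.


dL = 2.8e-06 * 92 * 310 * 1000 = 79.856 um

79.856


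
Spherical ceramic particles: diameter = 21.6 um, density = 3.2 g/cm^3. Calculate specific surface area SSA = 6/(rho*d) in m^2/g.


SSA = 6 / (3.2 * 21.6) = 0.087 m^2/g

0.087


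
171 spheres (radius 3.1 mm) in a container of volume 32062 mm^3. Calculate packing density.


V_sphere = 4/3*pi*3.1^3 = 124.7882 mm^3
Total V = 171*124.7882 = 21338.7822 mm^3
PD = 21338.7822 / 32062 = 0.666

0.666


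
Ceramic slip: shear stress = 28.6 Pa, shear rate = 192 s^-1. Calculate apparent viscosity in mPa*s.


eta = tau/gamma * 1000 = 28.6/192 * 1000 = 149.0 mPa*s

149.0


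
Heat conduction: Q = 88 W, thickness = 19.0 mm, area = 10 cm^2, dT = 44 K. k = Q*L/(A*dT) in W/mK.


k = 88*19.0/1000/(10/10000*44) = 38.0 W/mK

38.0


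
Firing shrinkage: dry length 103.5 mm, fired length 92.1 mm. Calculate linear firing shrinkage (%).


FS = (103.5 - 92.1) / 103.5 * 100 = 11.01%

11.01


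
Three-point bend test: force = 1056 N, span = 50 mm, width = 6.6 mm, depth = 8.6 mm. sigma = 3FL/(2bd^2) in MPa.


sigma = 3*1056*50/(2*6.6*8.6^2) = 162.2 MPa

162.2


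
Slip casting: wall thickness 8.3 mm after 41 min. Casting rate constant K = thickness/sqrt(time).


K = 8.3 / sqrt(41) = 8.3 / 6.4031 = 1.296 mm/min^0.5

1.296


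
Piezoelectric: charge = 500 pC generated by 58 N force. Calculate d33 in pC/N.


d33 = 500 / 58 = 8.6 pC/N

8.6


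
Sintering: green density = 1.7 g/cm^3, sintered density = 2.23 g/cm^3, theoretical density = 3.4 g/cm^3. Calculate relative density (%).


Relative = 2.23 / 3.4 * 100 = 65.6%

65.6


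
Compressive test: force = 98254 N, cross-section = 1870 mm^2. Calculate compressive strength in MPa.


CS = 98254 / 1870 = 52.5 MPa

52.5


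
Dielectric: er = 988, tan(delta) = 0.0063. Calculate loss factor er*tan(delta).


Loss = 988 * 0.0063 = 6.224

6.224


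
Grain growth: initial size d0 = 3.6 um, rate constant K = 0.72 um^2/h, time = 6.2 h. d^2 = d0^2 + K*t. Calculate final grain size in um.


d^2 = 3.6^2 + 0.72*6.2 = 17.424
d = sqrt(17.424) = 4.17 um

4.17


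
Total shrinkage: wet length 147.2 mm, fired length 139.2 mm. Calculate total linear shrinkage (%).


TS = (147.2 - 139.2) / 147.2 * 100 = 5.43%

5.43


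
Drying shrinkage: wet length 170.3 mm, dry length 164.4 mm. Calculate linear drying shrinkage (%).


DS = (170.3 - 164.4) / 170.3 * 100 = 3.46%

3.46


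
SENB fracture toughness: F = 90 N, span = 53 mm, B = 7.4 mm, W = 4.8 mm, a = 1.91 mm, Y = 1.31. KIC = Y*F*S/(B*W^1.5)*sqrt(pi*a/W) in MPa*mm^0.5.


KIC = 1.31*90*53/(7.4*4.8^1.5)*sqrt(pi*1.91/4.8) = 89.78

89.78


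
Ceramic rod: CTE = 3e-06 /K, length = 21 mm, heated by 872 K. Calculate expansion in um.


dL = 3e-06 * 21 * 872 * 1000 = 54.936 um

54.936


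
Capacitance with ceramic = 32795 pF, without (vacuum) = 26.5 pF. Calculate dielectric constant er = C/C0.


er = 32795 / 26.5 = 1237.55

1237.55


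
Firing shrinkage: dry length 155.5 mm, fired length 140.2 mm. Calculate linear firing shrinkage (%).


FS = (155.5 - 140.2) / 155.5 * 100 = 9.84%

9.84


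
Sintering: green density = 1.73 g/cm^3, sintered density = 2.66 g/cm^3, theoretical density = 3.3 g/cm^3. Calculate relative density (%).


Relative = 2.66 / 3.3 * 100 = 80.6%

80.6


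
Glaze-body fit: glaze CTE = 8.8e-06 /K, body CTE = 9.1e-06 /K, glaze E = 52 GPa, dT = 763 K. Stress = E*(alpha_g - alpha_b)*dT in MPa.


Stress = 52*1000*(8.8e-06 - 9.1e-06)*763 = -11.9 MPa

-11.9


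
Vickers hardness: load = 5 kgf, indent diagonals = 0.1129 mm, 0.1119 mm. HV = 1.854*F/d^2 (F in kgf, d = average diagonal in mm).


d_avg = (0.1129+0.1119)/2 = 0.1124 mm
HV = 1.854*5/0.1124^2 = 734

734


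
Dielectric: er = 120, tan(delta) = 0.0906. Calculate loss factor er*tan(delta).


Loss = 120 * 0.0906 = 10.872

10.872


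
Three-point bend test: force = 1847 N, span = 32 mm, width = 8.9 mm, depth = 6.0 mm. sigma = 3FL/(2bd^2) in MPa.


sigma = 3*1847*32/(2*8.9*6.0^2) = 276.7 MPa

276.7


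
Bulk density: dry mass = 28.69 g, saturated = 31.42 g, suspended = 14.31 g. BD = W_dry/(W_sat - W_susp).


BD = 28.69 / (31.42 - 14.31) = 28.69 / 17.11 = 1.677 g/cm^3

1.677


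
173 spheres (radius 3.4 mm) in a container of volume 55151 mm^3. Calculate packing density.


V_sphere = 4/3*pi*3.4^3 = 164.6362 mm^3
Total V = 173*164.6362 = 28482.0626 mm^3
PD = 28482.0626 / 55151 = 0.516

0.516


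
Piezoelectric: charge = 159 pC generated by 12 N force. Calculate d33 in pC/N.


d33 = 159 / 12 = 13.3 pC/N

13.3


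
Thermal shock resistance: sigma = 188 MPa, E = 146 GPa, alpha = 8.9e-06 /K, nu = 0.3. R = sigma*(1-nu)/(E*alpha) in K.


R = 188*(1-0.3)/(146*1000*8.9e-06) = 101 K

101


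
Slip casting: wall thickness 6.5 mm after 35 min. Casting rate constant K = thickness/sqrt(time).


K = 6.5 / sqrt(35) = 6.5 / 5.9161 = 1.099 mm/min^0.5

1.099


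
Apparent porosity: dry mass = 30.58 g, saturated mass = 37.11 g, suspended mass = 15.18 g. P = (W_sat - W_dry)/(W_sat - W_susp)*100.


P = (37.11 - 30.58) / (37.11 - 15.18) * 100 = 6.53 / 21.93 * 100 = 29.8%

29.8


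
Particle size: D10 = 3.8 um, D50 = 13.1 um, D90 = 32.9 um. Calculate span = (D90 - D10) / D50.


Span = (32.9 - 3.8) / 13.1 = 29.1 / 13.1 = 2.221

2.221


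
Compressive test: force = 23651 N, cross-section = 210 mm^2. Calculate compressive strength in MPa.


CS = 23651 / 210 = 112.6 MPa

112.6


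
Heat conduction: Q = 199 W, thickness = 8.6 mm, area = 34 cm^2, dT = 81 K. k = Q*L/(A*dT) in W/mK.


k = 199*8.6/1000/(34/10000*81) = 6.21 W/mK

6.21


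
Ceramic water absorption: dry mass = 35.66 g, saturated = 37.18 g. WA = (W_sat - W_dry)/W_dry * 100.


WA = (37.18 - 35.66) / 35.66 * 100 = 4.26%

4.26


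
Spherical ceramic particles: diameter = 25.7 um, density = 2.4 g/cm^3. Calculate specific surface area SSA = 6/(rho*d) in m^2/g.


SSA = 6 / (2.4 * 25.7) = 0.097 m^2/g

0.097


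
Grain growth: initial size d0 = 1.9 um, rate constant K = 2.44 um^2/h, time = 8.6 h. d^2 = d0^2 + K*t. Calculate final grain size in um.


d^2 = 1.9^2 + 2.44*8.6 = 24.594
d = sqrt(24.594) = 4.96 um

4.96


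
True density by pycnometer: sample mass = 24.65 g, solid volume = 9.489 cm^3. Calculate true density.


TD = 24.65 / 9.489 = 2.598 g/cm^3

2.598


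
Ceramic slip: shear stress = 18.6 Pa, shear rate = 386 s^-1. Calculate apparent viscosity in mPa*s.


eta = tau/gamma * 1000 = 18.6/386 * 1000 = 48.2 mPa*s

48.2


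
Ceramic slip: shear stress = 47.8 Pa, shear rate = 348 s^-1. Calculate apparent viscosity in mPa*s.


eta = tau/gamma * 1000 = 47.8/348 * 1000 = 137.4 mPa*s

137.4


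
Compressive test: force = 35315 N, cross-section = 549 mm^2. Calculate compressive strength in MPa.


CS = 35315 / 549 = 64.3 MPa

64.3


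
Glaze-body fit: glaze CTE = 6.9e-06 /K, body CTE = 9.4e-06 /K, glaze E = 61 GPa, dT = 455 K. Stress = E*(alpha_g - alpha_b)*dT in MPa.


Stress = 61*1000*(6.9e-06 - 9.4e-06)*455 = -69.4 MPa

-69.4


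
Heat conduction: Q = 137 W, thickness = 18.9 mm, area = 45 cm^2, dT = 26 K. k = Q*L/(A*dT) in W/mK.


k = 137*18.9/1000/(45/10000*26) = 22.13 W/mK

22.13


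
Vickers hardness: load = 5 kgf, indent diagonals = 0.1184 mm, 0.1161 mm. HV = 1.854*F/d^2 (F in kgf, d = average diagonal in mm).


d_avg = (0.1184+0.1161)/2 = 0.11725 mm
HV = 1.854*5/0.11725^2 = 674

674


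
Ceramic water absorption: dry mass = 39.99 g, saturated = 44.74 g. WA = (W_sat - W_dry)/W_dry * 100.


WA = (44.74 - 39.99) / 39.99 * 100 = 11.88%

11.88


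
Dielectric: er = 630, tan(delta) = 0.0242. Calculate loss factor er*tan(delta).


Loss = 630 * 0.0242 = 15.246

15.246


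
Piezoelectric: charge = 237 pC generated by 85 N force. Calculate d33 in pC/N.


d33 = 237 / 85 = 2.8 pC/N

2.8


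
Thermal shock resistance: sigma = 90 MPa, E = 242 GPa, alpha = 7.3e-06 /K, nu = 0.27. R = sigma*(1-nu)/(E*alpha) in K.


R = 90*(1-0.27)/(242*1000*7.3e-06) = 37 K

37


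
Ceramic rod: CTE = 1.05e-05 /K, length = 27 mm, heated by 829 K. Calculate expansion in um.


dL = 1.05e-05 * 27 * 829 * 1000 = 235.022 um

235.022


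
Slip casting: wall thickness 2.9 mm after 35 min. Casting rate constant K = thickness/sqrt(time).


K = 2.9 / sqrt(35) = 2.9 / 5.9161 = 0.49 mm/min^0.5

0.49


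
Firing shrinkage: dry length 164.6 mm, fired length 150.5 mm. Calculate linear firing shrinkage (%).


FS = (164.6 - 150.5) / 164.6 * 100 = 8.57%

8.57


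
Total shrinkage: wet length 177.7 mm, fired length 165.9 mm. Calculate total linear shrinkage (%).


TS = (177.7 - 165.9) / 177.7 * 100 = 6.64%

6.64


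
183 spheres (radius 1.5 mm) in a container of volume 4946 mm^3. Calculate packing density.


V_sphere = 4/3*pi*1.5^3 = 14.1372 mm^3
Total V = 183*14.1372 = 2587.1076 mm^3
PD = 2587.1076 / 4946 = 0.523

0.523


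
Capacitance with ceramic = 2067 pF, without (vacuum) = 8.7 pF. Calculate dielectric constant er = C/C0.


er = 2067 / 8.7 = 237.59

237.59


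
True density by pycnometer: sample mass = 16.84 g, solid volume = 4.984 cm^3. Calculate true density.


TD = 16.84 / 4.984 = 3.379 g/cm^3

3.379


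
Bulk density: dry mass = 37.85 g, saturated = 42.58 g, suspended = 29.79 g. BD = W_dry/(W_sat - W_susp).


BD = 37.85 / (42.58 - 29.79) = 37.85 / 12.79 = 2.959 g/cm^3

2.959


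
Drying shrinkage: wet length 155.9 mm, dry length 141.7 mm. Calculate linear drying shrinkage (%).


DS = (155.9 - 141.7) / 155.9 * 100 = 9.11%

9.11


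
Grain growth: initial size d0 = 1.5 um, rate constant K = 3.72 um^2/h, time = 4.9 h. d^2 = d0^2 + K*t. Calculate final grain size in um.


d^2 = 1.5^2 + 3.72*4.9 = 20.478
d = sqrt(20.478) = 4.53 um

4.53


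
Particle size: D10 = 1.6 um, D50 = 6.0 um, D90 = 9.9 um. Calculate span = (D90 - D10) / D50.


Span = (9.9 - 1.6) / 6.0 = 8.3 / 6.0 = 1.383

1.383


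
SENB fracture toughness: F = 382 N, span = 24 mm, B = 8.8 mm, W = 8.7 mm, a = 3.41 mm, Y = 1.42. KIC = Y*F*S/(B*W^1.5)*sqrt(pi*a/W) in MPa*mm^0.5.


KIC = 1.42*382*24/(8.8*8.7^1.5)*sqrt(pi*3.41/8.7) = 63.97

63.97


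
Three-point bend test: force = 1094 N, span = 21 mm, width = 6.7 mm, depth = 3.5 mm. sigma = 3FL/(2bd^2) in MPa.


sigma = 3*1094*21/(2*6.7*3.5^2) = 419.9 MPa

419.9


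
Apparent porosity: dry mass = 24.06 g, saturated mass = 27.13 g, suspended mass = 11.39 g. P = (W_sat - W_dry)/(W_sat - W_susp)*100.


P = (27.13 - 24.06) / (27.13 - 11.39) * 100 = 3.07 / 15.74 * 100 = 19.5%

19.5


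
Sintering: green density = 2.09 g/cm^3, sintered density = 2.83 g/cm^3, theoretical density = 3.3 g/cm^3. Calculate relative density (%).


Relative = 2.83 / 3.3 * 100 = 85.8%

85.8


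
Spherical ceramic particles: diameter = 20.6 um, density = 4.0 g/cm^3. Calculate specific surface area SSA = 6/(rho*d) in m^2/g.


SSA = 6 / (4.0 * 20.6) = 0.073 m^2/g

0.073


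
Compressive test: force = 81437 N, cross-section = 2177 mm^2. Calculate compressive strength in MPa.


CS = 81437 / 2177 = 37.4 MPa

37.4


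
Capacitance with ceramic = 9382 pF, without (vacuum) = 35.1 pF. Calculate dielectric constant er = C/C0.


er = 9382 / 35.1 = 267.29

267.29


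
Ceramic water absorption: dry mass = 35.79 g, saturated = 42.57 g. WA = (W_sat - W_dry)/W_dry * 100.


WA = (42.57 - 35.79) / 35.79 * 100 = 18.94%

18.94


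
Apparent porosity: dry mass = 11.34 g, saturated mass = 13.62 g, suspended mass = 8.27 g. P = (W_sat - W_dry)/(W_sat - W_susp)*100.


P = (13.62 - 11.34) / (13.62 - 8.27) * 100 = 2.28 / 5.35 * 100 = 42.6%

42.6


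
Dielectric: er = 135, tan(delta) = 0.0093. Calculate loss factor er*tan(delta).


Loss = 135 * 0.0093 = 1.256

1.256


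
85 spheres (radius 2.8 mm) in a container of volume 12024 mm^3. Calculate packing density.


V_sphere = 4/3*pi*2.8^3 = 91.9523 mm^3
Total V = 85*91.9523 = 7815.9455 mm^3
PD = 7815.9455 / 12024 = 0.65

0.65


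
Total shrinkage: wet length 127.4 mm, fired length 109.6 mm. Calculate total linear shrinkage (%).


TS = (127.4 - 109.6) / 127.4 * 100 = 13.97%

13.97


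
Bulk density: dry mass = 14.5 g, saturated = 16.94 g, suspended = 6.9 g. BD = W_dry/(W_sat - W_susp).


BD = 14.5 / (16.94 - 6.9) = 14.5 / 10.04 = 1.444 g/cm^3

1.444


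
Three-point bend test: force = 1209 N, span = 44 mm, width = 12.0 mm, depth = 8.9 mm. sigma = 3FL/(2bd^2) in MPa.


sigma = 3*1209*44/(2*12.0*8.9^2) = 83.9 MPa

83.9


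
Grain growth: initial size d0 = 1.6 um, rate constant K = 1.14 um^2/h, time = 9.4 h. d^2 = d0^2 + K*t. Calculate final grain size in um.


d^2 = 1.6^2 + 1.14*9.4 = 13.276
d = sqrt(13.276) = 3.64 um

3.64


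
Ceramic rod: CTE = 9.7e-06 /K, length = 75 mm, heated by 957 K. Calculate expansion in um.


dL = 9.7e-06 * 75 * 957 * 1000 = 696.218 um

696.218


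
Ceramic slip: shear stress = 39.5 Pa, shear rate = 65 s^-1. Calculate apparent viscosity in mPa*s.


eta = tau/gamma * 1000 = 39.5/65 * 1000 = 607.7 mPa*s

607.7


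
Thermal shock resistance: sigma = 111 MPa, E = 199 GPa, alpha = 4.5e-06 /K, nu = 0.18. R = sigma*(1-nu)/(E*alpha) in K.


R = 111*(1-0.18)/(199*1000*4.5e-06) = 102 K

102


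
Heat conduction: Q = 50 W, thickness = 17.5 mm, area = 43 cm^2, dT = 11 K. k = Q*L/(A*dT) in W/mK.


k = 50*17.5/1000/(43/10000*11) = 18.5 W/mK

18.5


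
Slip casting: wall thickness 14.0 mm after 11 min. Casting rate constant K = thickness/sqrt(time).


K = 14.0 / sqrt(11) = 14.0 / 3.3166 = 4.221 mm/min^0.5

4.221


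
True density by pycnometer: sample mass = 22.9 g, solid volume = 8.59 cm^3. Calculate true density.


TD = 22.9 / 8.59 = 2.666 g/cm^3

2.666


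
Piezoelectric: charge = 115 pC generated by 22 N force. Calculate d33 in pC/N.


d33 = 115 / 22 = 5.2 pC/N

5.2


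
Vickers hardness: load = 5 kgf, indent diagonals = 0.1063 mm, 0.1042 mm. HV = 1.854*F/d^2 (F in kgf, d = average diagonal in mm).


d_avg = (0.1063+0.1042)/2 = 0.10525 mm
HV = 1.854*5/0.10525^2 = 837

837


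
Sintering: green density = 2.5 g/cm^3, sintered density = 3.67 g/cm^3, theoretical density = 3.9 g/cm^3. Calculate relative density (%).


Relative = 3.67 / 3.9 * 100 = 94.1%

94.1


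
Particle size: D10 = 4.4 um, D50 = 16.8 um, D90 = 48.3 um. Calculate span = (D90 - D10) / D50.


Span = (48.3 - 4.4) / 16.8 = 43.9 / 16.8 = 2.613

2.613


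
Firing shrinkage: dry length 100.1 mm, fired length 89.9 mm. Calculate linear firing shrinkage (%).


FS = (100.1 - 89.9) / 100.1 * 100 = 10.19%

10.19


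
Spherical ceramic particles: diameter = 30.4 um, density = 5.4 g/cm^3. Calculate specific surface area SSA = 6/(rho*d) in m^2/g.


SSA = 6 / (5.4 * 30.4) = 0.037 m^2/g

0.037


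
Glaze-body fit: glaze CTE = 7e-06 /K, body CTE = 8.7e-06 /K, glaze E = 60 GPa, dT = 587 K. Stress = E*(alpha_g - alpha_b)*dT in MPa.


Stress = 60*1000*(7e-06 - 8.7e-06)*587 = -59.9 MPa

-59.9


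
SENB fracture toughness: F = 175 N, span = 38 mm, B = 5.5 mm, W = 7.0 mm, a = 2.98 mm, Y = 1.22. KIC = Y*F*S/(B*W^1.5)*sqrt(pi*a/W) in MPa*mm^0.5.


KIC = 1.22*175*38/(5.5*7.0^1.5)*sqrt(pi*2.98/7.0) = 92.11

92.11


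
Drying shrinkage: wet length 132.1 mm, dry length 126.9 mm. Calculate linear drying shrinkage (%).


DS = (132.1 - 126.9) / 132.1 * 100 = 3.94%

3.94


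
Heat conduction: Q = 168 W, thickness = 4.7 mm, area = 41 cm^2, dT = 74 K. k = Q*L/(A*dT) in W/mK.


k = 168*4.7/1000/(41/10000*74) = 2.6 W/mK

2.6


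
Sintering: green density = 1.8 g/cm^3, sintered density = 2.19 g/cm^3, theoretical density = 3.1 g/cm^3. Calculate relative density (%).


Relative = 2.19 / 3.1 * 100 = 70.6%

70.6


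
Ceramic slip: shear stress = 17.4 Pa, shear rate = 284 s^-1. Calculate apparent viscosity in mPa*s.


eta = tau/gamma * 1000 = 17.4/284 * 1000 = 61.3 mPa*s

61.3


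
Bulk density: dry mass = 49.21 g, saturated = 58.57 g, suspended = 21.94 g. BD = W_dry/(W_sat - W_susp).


BD = 49.21 / (58.57 - 21.94) = 49.21 / 36.63 = 1.343 g/cm^3

1.343


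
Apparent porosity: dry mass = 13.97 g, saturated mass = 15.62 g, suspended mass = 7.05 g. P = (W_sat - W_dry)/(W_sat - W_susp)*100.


P = (15.62 - 13.97) / (15.62 - 7.05) * 100 = 1.65 / 8.57 * 100 = 19.3%

19.3


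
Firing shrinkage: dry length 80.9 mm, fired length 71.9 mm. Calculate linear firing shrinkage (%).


FS = (80.9 - 71.9) / 80.9 * 100 = 11.12%

11.12


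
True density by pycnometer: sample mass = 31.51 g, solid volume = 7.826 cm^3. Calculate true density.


TD = 31.51 / 7.826 = 4.026 g/cm^3

4.026


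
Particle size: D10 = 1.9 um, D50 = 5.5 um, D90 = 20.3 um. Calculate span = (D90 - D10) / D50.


Span = (20.3 - 1.9) / 5.5 = 18.4 / 5.5 = 3.345

3.345


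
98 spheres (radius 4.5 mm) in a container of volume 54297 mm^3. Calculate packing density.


V_sphere = 4/3*pi*4.5^3 = 381.7035 mm^3
Total V = 98*381.7035 = 37406.943 mm^3
PD = 37406.943 / 54297 = 0.689

0.689


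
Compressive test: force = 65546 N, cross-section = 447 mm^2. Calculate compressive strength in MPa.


CS = 65546 / 447 = 146.6 MPa

146.6


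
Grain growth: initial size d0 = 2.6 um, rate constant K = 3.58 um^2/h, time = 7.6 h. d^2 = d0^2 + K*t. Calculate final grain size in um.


d^2 = 2.6^2 + 3.58*7.6 = 33.968
d = sqrt(33.968) = 5.83 um

5.83


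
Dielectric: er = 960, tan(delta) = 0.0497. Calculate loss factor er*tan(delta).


Loss = 960 * 0.0497 = 47.712

47.712


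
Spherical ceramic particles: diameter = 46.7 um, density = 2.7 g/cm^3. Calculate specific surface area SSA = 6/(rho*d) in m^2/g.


SSA = 6 / (2.7 * 46.7) = 0.048 m^2/g

0.048


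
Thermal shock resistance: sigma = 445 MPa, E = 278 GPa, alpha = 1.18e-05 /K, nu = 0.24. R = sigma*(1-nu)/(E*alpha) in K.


R = 445*(1-0.24)/(278*1000*1.18e-05) = 103 K

103


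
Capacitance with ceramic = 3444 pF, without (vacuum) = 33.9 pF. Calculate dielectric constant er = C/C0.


er = 3444 / 33.9 = 101.59

101.59


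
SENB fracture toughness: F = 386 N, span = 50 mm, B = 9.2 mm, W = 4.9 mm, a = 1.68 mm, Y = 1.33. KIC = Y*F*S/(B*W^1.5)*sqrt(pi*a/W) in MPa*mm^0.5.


KIC = 1.33*386*50/(9.2*4.9^1.5)*sqrt(pi*1.68/4.9) = 266.97

266.97


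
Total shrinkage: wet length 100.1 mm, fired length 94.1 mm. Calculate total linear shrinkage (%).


TS = (100.1 - 94.1) / 100.1 * 100 = 5.99%

5.99


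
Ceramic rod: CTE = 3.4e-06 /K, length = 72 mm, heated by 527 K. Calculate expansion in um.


dL = 3.4e-06 * 72 * 527 * 1000 = 129.01 um

129.01


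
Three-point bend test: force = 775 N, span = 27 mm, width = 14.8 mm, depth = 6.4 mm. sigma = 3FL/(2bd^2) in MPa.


sigma = 3*775*27/(2*14.8*6.4^2) = 51.8 MPa

51.8


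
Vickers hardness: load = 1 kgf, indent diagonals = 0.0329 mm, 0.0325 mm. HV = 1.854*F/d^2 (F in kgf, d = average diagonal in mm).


d_avg = (0.0329+0.0325)/2 = 0.0327 mm
HV = 1.854*1/0.0327^2 = 1734

1734


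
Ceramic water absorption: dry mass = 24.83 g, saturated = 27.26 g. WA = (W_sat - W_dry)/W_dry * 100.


WA = (27.26 - 24.83) / 24.83 * 100 = 9.79%

9.79


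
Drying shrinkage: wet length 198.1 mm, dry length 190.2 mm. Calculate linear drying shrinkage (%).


DS = (198.1 - 190.2) / 198.1 * 100 = 3.99%

3.99


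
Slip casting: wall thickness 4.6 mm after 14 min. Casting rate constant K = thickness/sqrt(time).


K = 4.6 / sqrt(14) = 4.6 / 3.7417 = 1.229 mm/min^0.5

1.229


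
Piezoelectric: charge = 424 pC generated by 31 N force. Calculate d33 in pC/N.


d33 = 424 / 31 = 13.7 pC/N

13.7


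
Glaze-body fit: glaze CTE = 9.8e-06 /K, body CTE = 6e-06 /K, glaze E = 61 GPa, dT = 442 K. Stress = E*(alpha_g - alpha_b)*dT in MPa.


Stress = 61*1000*(9.8e-06 - 6e-06)*442 = 102.5 MPa

102.5


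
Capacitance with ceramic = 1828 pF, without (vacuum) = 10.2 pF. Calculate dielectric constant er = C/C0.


er = 1828 / 10.2 = 179.22

179.22


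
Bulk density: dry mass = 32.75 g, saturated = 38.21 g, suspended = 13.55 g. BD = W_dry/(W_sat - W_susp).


BD = 32.75 / (38.21 - 13.55) = 32.75 / 24.66 = 1.328 g/cm^3

1.328


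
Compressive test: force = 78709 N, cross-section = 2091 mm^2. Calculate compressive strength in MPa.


CS = 78709 / 2091 = 37.6 MPa

37.6


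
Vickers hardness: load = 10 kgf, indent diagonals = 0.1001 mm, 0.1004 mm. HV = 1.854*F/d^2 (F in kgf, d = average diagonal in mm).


d_avg = (0.1001+0.1004)/2 = 0.10025 mm
HV = 1.854*10/0.10025^2 = 1845

1845


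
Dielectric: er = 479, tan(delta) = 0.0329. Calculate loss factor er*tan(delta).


Loss = 479 * 0.0329 = 15.759

15.759


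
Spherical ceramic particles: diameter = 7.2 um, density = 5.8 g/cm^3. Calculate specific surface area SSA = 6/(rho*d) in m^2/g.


SSA = 6 / (5.8 * 7.2) = 0.144 m^2/g

0.144


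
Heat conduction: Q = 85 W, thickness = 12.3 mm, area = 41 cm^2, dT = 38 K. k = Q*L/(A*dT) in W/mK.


k = 85*12.3/1000/(41/10000*38) = 6.71 W/mK

6.71


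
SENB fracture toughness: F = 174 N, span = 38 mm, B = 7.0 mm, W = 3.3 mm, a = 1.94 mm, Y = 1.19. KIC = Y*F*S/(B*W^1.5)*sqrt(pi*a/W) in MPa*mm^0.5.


KIC = 1.19*174*38/(7.0*3.3^1.5)*sqrt(pi*1.94/3.3) = 254.82

254.82


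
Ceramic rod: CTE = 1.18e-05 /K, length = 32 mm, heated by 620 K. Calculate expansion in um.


dL = 1.18e-05 * 32 * 620 * 1000 = 234.112 um

234.112


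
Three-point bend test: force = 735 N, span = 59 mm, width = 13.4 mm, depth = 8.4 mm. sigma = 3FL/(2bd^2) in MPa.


sigma = 3*735*59/(2*13.4*8.4^2) = 68.8 MPa

68.8


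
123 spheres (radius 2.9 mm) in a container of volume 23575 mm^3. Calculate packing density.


V_sphere = 4/3*pi*2.9^3 = 102.1604 mm^3
Total V = 123*102.1604 = 12565.7292 mm^3
PD = 12565.7292 / 23575 = 0.533

0.533


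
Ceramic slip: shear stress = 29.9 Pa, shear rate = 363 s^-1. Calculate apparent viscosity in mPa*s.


eta = tau/gamma * 1000 = 29.9/363 * 1000 = 82.4 mPa*s

82.4


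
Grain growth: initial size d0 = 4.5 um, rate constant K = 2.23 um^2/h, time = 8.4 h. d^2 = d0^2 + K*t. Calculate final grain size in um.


d^2 = 4.5^2 + 2.23*8.4 = 38.982
d = sqrt(38.982) = 6.24 um

6.24


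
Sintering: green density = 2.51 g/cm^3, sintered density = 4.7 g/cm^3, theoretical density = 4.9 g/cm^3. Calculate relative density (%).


Relative = 4.7 / 4.9 * 100 = 95.9%

95.9


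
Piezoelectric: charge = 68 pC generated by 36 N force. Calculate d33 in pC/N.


d33 = 68 / 36 = 1.9 pC/N

1.9


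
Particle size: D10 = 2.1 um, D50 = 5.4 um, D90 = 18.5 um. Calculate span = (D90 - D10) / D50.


Span = (18.5 - 2.1) / 5.4 = 16.4 / 5.4 = 3.037

3.037


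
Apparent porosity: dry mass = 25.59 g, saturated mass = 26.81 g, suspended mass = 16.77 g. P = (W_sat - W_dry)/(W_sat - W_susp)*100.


P = (26.81 - 25.59) / (26.81 - 16.77) * 100 = 1.22 / 10.04 * 100 = 12.2%

12.2


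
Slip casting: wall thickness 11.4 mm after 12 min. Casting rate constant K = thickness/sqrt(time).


K = 11.4 / sqrt(12) = 11.4 / 3.4641 = 3.291 mm/min^0.5

3.291


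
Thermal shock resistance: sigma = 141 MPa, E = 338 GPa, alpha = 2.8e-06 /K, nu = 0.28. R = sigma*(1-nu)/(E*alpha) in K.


R = 141*(1-0.28)/(338*1000*2.8e-06) = 107 K

107


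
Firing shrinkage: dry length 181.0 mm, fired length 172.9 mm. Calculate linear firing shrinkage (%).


FS = (181.0 - 172.9) / 181.0 * 100 = 4.48%

4.48


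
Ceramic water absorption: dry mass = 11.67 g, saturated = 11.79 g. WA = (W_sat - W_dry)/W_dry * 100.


WA = (11.79 - 11.67) / 11.67 * 100 = 1.03%

1.03


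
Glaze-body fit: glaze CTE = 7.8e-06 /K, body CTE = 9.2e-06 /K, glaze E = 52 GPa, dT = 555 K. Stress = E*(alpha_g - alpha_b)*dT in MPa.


Stress = 52*1000*(7.8e-06 - 9.2e-06)*555 = -40.4 MPa

-40.4


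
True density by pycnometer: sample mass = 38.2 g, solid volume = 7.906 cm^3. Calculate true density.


TD = 38.2 / 7.906 = 4.832 g/cm^3

4.832


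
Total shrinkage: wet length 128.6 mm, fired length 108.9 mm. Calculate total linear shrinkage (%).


TS = (128.6 - 108.9) / 128.6 * 100 = 15.32%

15.32


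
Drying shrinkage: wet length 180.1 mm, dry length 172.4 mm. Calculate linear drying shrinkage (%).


DS = (180.1 - 172.4) / 180.1 * 100 = 4.28%

4.28


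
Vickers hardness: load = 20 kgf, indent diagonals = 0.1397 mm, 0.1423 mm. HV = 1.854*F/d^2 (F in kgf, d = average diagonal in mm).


d_avg = (0.1397+0.1423)/2 = 0.141 mm
HV = 1.854*20/0.141^2 = 1865

1865


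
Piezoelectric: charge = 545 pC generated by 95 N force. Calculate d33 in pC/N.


d33 = 545 / 95 = 5.7 pC/N

5.7


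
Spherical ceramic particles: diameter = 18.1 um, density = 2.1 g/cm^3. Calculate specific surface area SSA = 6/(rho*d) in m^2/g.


SSA = 6 / (2.1 * 18.1) = 0.158 m^2/g

0.158


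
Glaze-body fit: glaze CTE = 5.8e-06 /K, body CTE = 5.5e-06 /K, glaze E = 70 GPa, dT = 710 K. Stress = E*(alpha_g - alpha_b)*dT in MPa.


Stress = 70*1000*(5.8e-06 - 5.5e-06)*710 = 14.9 MPa

14.9


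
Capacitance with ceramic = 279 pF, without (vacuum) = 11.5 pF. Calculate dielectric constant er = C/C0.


er = 279 / 11.5 = 24.26

24.26


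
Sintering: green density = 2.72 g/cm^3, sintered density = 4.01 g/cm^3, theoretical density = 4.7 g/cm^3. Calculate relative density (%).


Relative = 4.01 / 4.7 * 100 = 85.3%

85.3


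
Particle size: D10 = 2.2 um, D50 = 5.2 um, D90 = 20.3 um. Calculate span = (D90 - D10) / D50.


Span = (20.3 - 2.2) / 5.2 = 18.1 / 5.2 = 3.481

3.481


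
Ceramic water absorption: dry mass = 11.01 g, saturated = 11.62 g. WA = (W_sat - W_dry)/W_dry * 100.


WA = (11.62 - 11.01) / 11.01 * 100 = 5.54%

5.54


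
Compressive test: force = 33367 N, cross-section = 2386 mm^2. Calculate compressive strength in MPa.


CS = 33367 / 2386 = 14.0 MPa

14.0


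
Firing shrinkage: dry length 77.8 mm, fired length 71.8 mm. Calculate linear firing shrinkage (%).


FS = (77.8 - 71.8) / 77.8 * 100 = 7.71%

7.71


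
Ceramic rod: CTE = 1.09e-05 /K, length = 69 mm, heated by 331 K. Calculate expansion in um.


dL = 1.09e-05 * 69 * 331 * 1000 = 248.945 um

248.945


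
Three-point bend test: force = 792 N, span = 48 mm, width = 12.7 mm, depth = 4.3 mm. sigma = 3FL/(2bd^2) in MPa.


sigma = 3*792*48/(2*12.7*4.3^2) = 242.8 MPa

242.8


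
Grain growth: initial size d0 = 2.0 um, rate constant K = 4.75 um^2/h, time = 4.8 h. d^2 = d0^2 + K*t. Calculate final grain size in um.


d^2 = 2.0^2 + 4.75*4.8 = 26.8
d = sqrt(26.8) = 5.18 um

5.18


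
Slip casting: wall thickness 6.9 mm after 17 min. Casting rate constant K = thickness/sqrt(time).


K = 6.9 / sqrt(17) = 6.9 / 4.1231 = 1.673 mm/min^0.5

1.673


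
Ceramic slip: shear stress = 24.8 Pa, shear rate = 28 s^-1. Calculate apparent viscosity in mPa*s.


eta = tau/gamma * 1000 = 24.8/28 * 1000 = 885.7 mPa*s

885.7


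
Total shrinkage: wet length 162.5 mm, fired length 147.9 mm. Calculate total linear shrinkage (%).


TS = (162.5 - 147.9) / 162.5 * 100 = 8.98%

8.98


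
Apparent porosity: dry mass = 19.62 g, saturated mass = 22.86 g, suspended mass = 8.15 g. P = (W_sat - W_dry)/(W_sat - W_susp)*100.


P = (22.86 - 19.62) / (22.86 - 8.15) * 100 = 3.24 / 14.71 * 100 = 22.0%

22.0


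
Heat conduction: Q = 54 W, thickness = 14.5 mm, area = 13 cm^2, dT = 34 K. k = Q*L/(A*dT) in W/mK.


k = 54*14.5/1000/(13/10000*34) = 17.71 W/mK

17.71


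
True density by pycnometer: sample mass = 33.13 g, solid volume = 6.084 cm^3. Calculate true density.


TD = 33.13 / 6.084 = 5.445 g/cm^3

5.445


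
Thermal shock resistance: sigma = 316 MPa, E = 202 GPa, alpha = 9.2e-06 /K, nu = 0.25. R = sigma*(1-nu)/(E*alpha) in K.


R = 316*(1-0.25)/(202*1000*9.2e-06) = 128 K

128


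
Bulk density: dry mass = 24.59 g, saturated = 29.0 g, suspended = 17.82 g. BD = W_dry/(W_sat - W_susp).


BD = 24.59 / (29.0 - 17.82) = 24.59 / 11.18 = 2.199 g/cm^3

2.199


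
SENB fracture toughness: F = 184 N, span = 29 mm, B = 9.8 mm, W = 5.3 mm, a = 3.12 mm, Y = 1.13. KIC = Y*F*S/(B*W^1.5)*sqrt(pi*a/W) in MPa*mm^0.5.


KIC = 1.13*184*29/(9.8*5.3^1.5)*sqrt(pi*3.12/5.3) = 68.58

68.58
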